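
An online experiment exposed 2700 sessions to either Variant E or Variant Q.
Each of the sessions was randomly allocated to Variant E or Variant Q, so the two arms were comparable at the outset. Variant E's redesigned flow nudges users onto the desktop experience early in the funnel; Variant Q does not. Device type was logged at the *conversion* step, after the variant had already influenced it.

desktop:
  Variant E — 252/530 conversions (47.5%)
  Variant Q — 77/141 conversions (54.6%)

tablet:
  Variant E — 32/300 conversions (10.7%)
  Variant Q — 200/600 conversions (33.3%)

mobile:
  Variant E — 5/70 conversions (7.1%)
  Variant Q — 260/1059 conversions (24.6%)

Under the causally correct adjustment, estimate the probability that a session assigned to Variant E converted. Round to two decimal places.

Device type is recorded after the variant and is itself shifted by it — it sits on the causal path from variant to outcome. Conditioning on a mediator would strip out part of the effect we want; the pooled comparison gives the total causal effect.
So P(outcome | do(Variant E)) is just the pooled rate for Variant E: 289/900 = 0.321.

0.32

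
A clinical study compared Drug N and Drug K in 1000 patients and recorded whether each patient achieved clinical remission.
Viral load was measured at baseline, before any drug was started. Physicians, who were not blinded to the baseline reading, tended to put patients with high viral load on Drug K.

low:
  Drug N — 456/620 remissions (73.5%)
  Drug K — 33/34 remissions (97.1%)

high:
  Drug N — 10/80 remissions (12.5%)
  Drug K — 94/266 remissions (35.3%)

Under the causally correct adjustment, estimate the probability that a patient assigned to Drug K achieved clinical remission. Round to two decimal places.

0.76

The imbalance in viral load arose from how patients were allocated, not from anything the drug did; and viral load independently affects the outcome. The pooled gap is confounded — condition on viral load.
Standardising Drug K to the population viral load mix: 0.654·33/34 + 0.346·94/266 = 0.757.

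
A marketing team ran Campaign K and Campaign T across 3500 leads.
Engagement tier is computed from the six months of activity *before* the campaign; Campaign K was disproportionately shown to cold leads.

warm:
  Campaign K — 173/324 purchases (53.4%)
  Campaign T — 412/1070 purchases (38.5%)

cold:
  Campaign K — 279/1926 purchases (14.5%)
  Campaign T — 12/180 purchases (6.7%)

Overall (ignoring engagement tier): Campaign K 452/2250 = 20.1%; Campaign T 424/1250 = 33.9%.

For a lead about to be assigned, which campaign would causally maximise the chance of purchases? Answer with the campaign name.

The imbalance in engagement tier arose from how leads were allocated, not from anything the campaign did; and engagement tier independently affects the outcome. The pooled gap is confounded — condition on engagement tier.
Within each level — warm: 53.4% vs 38.5%; cold: 14.5% vs 6.7% — Campaign K is higher every time.

Campaign K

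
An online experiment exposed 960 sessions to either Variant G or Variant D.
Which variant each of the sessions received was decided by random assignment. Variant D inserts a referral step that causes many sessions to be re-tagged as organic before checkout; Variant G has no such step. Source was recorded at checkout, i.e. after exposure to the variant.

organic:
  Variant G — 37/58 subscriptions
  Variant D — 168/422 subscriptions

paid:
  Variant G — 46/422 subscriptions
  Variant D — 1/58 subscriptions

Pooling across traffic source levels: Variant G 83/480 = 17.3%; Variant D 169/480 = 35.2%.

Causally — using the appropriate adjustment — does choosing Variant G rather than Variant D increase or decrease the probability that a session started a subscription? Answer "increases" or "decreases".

Because the variant influences traffic source, traffic source is a post-treatment mediator, not a confounder. Stratifying on it would bias the estimate; the causal effect is the crude pooled difference.
Pooled: Variant G 17.3% vs Variant D 35.2%; Variant D is higher overall.

decreases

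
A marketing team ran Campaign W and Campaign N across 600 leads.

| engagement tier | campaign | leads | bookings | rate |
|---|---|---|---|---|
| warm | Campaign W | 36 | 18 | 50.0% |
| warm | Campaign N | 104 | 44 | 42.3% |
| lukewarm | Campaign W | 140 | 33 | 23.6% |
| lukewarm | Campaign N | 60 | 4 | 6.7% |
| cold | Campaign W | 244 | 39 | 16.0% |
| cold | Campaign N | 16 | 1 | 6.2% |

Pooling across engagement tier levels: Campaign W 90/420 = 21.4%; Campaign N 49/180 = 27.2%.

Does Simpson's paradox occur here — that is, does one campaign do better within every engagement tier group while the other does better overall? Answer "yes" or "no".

yes

Within each engagement tier level (warm 50.0% vs 42.3%; lukewarm 23.6% vs 6.7%; cold 16.0% vs 6.2%), Campaign W has the higher rate every time. Pooled: 21.4% vs 27.2% — Campaign N has the higher rate overall. The two comparisons disagree.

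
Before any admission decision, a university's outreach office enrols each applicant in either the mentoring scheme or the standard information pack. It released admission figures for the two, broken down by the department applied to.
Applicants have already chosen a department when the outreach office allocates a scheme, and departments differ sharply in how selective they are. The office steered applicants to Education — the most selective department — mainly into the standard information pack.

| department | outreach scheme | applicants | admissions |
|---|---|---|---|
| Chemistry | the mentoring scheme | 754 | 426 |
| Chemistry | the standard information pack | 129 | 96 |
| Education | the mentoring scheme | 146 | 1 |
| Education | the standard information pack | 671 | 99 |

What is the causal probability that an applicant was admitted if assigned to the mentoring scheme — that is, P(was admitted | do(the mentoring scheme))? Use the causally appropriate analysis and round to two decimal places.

0.30

Here department is a common cause — it drives both which outreach scheme a case falls under and the outcome. The crude comparison mixes populations; the stratum-specific rates are the causally relevant ones.
Standardising the mentoring scheme to the population department mix: 0.519·426/754 + 0.481·1/146 = 0.297.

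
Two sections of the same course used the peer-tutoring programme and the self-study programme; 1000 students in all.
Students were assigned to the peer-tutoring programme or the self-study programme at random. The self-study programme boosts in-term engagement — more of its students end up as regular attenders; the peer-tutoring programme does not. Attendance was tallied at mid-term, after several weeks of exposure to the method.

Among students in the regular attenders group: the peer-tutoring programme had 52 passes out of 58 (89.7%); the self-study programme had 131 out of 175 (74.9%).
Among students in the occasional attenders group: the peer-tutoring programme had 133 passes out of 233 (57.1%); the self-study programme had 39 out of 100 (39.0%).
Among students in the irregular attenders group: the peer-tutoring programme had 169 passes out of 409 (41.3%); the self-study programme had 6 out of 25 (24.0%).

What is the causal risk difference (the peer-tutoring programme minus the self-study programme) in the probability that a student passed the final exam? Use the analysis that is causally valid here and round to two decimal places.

-0.08

the peer-tutoring programme is higher inside every mid-term attendance stratum but the self-study programme is higher in aggregate. Whether to stratify depends on how mid-term attendance relates to the teaching method.
Because the teaching method influences mid-term attendance, mid-term attendance is a post-treatment mediator, not a confounder. Stratifying on it would bias the estimate; the causal effect is the crude pooled difference.
The causal difference is the pooled difference: 0.506 − 0.587 = -0.081.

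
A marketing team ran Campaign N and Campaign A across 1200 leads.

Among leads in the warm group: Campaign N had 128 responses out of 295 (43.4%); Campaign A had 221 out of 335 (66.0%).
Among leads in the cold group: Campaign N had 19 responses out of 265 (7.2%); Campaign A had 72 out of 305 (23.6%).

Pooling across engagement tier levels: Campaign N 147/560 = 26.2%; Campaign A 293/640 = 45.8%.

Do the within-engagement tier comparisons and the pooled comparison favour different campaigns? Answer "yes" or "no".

no

Within each engagement tier level (warm 43.4% vs 66.0%; cold 7.2% vs 23.6%), Campaign A has the higher rate every time. Pooled: 26.2% vs 45.8% — Campaign A has the higher rate overall. They agree.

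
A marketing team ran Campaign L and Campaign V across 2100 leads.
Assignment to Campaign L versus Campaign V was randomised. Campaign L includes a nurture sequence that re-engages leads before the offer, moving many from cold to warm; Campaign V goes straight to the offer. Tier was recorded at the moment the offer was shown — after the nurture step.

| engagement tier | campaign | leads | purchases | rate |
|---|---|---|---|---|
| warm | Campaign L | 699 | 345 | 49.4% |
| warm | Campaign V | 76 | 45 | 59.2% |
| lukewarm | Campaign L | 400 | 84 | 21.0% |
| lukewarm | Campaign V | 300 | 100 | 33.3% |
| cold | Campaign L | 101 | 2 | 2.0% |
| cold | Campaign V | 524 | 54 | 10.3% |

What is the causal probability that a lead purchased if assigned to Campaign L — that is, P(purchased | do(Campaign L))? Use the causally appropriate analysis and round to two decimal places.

Campaign V is higher inside every engagement tier stratum but Campaign L is higher in aggregate. Whether to stratify depends on how engagement tier relates to the campaign.
Because the campaign influences engagement tier, engagement tier is a post-treatment mediator, not a confounder. Stratifying on it would bias the estimate; the causal effect is the crude pooled difference.
So P(outcome | do(Campaign L)) is just the pooled rate for Campaign L: 431/1200 = 0.359.

0.36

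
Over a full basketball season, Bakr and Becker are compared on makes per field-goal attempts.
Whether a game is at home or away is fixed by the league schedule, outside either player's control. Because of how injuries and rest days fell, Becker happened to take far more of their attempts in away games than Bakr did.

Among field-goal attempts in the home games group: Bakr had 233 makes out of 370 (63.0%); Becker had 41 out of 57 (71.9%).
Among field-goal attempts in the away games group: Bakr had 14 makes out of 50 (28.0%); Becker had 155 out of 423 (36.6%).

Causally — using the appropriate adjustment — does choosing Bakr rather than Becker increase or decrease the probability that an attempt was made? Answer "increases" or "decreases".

Since game venue is a pre-existing factor (not a product of the player) and it affects the outcome on its own, it is a confounder. The stratified rates, not the pooled rate, identify the causal effect.
Within each level — home games: 63.0% vs 71.9%; away games: 28.0% vs 36.6% — Becker is higher every time.

decreases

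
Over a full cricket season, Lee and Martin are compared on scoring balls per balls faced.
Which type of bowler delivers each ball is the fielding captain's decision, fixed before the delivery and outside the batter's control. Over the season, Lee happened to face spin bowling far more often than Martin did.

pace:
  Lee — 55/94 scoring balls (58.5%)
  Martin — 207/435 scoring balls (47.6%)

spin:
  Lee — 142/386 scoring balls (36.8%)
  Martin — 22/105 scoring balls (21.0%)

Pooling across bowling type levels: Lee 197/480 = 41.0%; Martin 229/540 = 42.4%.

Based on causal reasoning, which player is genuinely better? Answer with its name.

Here bowling type is a common cause — it drives both which player a case falls under and the outcome. The crude comparison mixes populations; the stratum-specific rates are the causally relevant ones.
Within each level — pace: 58.5% vs 47.6%; spin: 36.8% vs 21.0% — Lee is higher every time.

Lee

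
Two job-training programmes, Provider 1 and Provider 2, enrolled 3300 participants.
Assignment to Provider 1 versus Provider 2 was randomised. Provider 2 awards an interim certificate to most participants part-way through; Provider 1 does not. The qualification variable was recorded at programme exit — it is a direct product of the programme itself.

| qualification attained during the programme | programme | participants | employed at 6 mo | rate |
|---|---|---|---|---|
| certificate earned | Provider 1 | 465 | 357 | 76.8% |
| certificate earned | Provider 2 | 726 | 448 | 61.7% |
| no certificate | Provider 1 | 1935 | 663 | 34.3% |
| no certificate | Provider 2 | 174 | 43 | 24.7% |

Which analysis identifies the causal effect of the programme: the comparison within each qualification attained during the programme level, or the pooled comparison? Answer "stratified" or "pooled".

Qualification attained during the programme lies on the pathway programme → qualification attained during the programme → outcome, so adjusting for it blocks the indirect effect. For the total causal effect of programme, use the unadjusted pooled rates.
Pooled: Provider 1 42.5% vs Provider 2 54.6%; Provider 2 is higher overall.

pooled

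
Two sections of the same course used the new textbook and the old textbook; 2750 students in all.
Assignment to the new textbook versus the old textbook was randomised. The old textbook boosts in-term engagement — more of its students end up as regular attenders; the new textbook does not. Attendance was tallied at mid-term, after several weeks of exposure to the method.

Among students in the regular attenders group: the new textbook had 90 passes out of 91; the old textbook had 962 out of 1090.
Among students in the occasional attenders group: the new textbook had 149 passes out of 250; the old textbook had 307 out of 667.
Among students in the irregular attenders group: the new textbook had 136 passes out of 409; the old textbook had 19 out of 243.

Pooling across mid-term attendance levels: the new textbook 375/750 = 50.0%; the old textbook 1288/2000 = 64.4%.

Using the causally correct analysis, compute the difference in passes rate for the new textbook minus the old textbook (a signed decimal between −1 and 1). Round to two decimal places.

The stratified and pooled comparisons disagree (the new textbook wins within each mid-term attendance; the old textbook wins overall), so the answer turns on the causal role of mid-term attendance.
Because the teaching method influences mid-term attendance, mid-term attendance is a post-treatment mediator, not a confounder. Stratifying on it would bias the estimate; the causal effect is the crude pooled difference.
The causal difference is the pooled difference: 0.500 − 0.644 = -0.144.

-0.14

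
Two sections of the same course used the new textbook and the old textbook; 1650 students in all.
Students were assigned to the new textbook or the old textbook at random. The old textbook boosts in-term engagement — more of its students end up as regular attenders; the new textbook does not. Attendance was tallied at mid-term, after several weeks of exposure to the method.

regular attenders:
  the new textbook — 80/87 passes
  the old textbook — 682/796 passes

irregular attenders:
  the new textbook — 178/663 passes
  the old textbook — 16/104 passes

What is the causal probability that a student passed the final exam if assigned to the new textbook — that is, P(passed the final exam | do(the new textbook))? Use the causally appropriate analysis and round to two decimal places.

Mid-term attendance here is a post-treatment variable shaped by the teaching method; conditioning on it would introduce bias rather than remove it. The overall comparison is the causal one.
So P(outcome | do(the new textbook)) is just the pooled rate for the new textbook: 258/750 = 0.344.

0.34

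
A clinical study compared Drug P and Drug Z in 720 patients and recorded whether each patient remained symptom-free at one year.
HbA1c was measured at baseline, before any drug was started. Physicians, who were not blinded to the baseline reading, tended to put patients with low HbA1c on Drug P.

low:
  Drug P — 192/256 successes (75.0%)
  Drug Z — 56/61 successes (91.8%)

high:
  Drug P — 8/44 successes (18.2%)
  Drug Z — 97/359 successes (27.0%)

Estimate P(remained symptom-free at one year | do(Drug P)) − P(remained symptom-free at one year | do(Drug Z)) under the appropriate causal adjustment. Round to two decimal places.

The imbalance in HbA1c arose from how patients were allocated, not from anything the drug did; and HbA1c independently affects the outcome. The pooled gap is confounded — condition on HbA1c.
Adjusting over the population distribution of HbA1c: 0.440·(0.750−0.918) + 0.560·(0.182−0.270) = -0.123.

-0.12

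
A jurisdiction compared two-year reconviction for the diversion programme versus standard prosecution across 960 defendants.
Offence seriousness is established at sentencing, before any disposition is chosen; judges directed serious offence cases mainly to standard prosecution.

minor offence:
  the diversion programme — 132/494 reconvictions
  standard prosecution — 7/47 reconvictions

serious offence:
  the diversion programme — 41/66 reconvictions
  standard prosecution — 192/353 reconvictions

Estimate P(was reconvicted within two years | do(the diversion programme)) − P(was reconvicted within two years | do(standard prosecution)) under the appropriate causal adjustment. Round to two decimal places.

+0.10

Within every offence seriousness level standard prosecution has the lower rate, yet pooled the diversion programme does — Simpson's reversal.
Offence seriousness is set before the disposition has any effect — it is not caused by the disposition — and it independently drives the outcome. That makes it a confounder, so the causal comparison is within offence seriousness levels.
Adjusting over the population distribution of offence seriousness: 0.564·(0.267−0.149) + 0.436·(0.621−0.544) = +0.100.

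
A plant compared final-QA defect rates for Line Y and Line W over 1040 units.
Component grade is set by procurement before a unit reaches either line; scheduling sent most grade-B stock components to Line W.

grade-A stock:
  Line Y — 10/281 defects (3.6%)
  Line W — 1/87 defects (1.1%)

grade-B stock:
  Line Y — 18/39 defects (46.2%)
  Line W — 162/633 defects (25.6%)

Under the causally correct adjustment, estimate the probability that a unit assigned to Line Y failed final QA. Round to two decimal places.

Component grade is set before the line has any effect — it is not caused by the line — and it independently drives the outcome. That makes it a confounder, so the causal comparison is within component grade levels.
Standardising Line Y to the population component grade mix: 0.354·10/281 + 0.646·18/39 = 0.311.

0.31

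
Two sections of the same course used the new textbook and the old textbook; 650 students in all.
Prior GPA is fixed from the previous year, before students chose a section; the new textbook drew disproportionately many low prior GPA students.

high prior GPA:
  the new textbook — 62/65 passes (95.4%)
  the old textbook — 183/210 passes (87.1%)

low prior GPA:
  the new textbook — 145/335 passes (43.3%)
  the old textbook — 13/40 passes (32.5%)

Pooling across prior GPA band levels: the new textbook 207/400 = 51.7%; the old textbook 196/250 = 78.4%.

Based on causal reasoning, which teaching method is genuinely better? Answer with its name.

the new textbook

Within every prior GPA band level the new textbook has the higher rate, yet pooled the old textbook does — Simpson's reversal.
Here prior GPA band is a common cause — it drives both which teaching method a case falls under and the outcome. The crude comparison mixes populations; the stratum-specific rates are the causally relevant ones.
Within each level — high prior GPA: 95.4% vs 87.1%; low prior GPA: 43.3% vs 32.5% — the new textbook is higher every time.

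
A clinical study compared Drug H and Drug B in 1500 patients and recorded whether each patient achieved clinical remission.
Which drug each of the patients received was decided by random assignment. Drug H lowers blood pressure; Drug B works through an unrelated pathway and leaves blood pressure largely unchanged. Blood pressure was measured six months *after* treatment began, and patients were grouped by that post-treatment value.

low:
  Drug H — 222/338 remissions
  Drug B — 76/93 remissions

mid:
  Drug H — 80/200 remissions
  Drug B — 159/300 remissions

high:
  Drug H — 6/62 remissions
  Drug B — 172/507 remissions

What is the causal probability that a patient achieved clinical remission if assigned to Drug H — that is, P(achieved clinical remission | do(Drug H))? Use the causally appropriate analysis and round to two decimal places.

0.51

Stratifying would compare drugs among patients the drugs themselves sorted into blood pressure groups — a form of selection on an intermediate. The unconditioned pooled rates give the total causal effect.
So P(outcome | do(Drug H)) is just the pooled rate for Drug H: 308/600 = 0.513.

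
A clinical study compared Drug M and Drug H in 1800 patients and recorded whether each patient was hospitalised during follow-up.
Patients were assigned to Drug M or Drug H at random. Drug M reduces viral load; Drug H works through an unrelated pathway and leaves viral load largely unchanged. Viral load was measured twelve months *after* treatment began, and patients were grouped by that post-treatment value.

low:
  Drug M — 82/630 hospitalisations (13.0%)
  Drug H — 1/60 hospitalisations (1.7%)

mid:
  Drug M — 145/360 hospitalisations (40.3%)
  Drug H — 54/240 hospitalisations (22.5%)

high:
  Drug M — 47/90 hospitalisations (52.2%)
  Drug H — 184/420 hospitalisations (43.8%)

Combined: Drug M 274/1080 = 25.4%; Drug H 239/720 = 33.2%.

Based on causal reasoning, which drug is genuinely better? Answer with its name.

Drug M

Stratifying would compare drugs among patients the drugs themselves sorted into viral load groups — a form of selection on an intermediate. The unconditioned pooled rates give the total causal effect.
Pooled: Drug M 25.4% vs Drug H 33.2%; Drug M is lower overall.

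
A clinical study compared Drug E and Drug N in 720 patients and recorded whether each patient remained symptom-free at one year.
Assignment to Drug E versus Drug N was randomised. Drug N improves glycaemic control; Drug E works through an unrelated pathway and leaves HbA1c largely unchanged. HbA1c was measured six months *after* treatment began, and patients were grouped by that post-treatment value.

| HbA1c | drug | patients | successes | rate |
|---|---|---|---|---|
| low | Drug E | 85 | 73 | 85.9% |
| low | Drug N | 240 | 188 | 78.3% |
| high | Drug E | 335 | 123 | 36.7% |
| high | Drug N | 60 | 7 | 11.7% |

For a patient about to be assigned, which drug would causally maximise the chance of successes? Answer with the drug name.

Because the drug influences HbA1c, HbA1c is a post-treatment mediator, not a confounder. Stratifying on it would bias the estimate; the causal effect is the crude pooled difference.
Pooled: Drug E 46.7% vs Drug N 65.0%; Drug N is higher overall.

Drug N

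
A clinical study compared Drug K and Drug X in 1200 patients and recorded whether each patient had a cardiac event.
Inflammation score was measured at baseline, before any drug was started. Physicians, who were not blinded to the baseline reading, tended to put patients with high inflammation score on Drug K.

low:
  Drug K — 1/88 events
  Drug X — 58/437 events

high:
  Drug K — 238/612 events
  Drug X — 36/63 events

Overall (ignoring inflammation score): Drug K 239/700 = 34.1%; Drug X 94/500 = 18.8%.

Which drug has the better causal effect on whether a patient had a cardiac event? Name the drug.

The stratified and pooled comparisons disagree (Drug K wins within each inflammation score; Drug X wins overall), so the answer turns on the causal role of inflammation score.
Here inflammation score is a common cause — it drives both which drug a case falls under and the outcome. The crude comparison mixes populations; the stratum-specific rates are the causally relevant ones.
Within each level — low: 1.1% vs 13.3%; high: 38.9% vs 57.1% — Drug K is lower every time.

Drug K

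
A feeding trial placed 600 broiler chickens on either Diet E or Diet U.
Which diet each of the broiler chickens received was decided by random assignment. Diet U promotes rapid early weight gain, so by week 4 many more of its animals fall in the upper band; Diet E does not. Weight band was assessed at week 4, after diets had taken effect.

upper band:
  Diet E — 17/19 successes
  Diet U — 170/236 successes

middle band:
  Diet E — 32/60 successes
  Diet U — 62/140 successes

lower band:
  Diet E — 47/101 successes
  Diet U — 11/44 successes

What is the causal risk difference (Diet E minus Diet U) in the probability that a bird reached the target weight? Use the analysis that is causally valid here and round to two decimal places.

Within every week-4 weight band level Diet E has the higher rate, yet pooled Diet U does — Simpson's reversal.
Stratifying would compare diets among broiler chickens the diets themselves sorted into week-4 weight band groups — a form of selection on an intermediate. The unconditioned pooled rates give the total causal effect.
The causal difference is the pooled difference: 0.533 − 0.579 = -0.045.

-0.05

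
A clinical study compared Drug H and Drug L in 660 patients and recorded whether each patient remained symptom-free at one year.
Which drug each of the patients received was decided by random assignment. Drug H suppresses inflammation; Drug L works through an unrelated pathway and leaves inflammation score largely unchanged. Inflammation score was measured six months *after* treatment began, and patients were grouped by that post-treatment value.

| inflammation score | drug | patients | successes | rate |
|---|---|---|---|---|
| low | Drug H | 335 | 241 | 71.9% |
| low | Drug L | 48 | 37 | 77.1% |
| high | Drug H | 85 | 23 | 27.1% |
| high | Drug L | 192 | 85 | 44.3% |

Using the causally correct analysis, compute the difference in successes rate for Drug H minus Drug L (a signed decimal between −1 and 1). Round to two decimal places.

Stratifying would compare drugs among patients the drugs themselves sorted into inflammation score groups — a form of selection on an intermediate. The unconditioned pooled rates give the total causal effect.
The causal difference is the pooled difference: 0.629 − 0.508 = +0.120.

+0.12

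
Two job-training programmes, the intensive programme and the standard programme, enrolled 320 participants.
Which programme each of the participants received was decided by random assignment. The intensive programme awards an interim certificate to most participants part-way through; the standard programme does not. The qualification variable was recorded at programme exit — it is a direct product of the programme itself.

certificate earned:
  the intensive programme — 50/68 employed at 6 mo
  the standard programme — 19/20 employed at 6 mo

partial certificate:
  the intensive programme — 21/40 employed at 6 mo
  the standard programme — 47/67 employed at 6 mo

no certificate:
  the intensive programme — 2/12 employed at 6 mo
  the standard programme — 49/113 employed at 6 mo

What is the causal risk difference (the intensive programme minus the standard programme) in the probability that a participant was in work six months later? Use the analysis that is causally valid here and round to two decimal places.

+0.03

Qualification attained during the programme here is a post-treatment variable shaped by the programme; conditioning on it would introduce bias rather than remove it. The overall comparison is the causal one.
The causal difference is the pooled difference: 0.608 − 0.575 = +0.033.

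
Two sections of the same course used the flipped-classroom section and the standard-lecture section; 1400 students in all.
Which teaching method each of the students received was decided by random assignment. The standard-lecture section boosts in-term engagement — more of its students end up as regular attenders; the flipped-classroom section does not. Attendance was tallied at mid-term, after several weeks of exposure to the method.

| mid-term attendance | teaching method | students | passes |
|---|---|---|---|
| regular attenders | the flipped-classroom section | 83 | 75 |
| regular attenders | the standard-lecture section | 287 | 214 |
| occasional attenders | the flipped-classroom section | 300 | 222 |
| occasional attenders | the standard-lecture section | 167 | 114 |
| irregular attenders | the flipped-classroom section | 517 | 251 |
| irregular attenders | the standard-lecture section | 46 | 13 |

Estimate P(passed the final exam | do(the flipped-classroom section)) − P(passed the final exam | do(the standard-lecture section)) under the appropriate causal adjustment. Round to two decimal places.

Stratifying would compare teaching methods among students the teaching methods themselves sorted into mid-term attendance groups — a form of selection on an intermediate. The unconditioned pooled rates give the total causal effect.
The causal difference is the pooled difference: 0.609 − 0.682 = -0.073.

-0.07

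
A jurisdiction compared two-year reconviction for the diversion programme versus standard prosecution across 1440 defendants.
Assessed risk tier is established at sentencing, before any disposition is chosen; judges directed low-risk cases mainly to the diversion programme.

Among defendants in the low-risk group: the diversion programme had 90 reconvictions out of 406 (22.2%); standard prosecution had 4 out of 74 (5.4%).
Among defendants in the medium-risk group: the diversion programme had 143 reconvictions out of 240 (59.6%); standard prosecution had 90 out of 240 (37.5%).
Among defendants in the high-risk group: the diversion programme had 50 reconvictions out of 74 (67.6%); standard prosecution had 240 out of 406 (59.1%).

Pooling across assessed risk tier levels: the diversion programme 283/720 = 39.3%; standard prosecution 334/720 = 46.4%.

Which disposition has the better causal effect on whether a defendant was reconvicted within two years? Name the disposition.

The assessed risk tier-specific comparison favours standard prosecution throughout, but the pooled figures favour the diversion programme. The question is whether to condition on assessed risk tier.
Assessed risk tier is set before the disposition has any effect — it is not caused by the disposition — and it independently drives the outcome. That makes it a confounder, so the causal comparison is within assessed risk tier levels.
Within each level — low-risk: 22.2% vs 5.4%; medium-risk: 59.6% vs 37.5%; high-risk: 67.6% vs 59.1% — standard prosecution is lower every time.

standard prosecution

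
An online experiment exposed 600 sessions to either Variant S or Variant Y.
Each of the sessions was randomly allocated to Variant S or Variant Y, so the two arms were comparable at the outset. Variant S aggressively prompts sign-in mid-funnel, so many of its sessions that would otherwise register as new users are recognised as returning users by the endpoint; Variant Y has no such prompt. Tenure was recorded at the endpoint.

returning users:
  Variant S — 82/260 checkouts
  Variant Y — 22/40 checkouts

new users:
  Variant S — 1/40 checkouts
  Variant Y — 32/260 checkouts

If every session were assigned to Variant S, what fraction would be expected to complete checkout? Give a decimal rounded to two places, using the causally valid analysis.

0.28

The distribution of user tenure is itself part of what the variant does — it is an intermediate outcome. Holding it fixed would remove that part of the effect; the total effect is the pooled difference.
So P(outcome | do(Variant S)) is just the pooled rate for Variant S: 83/300 = 0.277.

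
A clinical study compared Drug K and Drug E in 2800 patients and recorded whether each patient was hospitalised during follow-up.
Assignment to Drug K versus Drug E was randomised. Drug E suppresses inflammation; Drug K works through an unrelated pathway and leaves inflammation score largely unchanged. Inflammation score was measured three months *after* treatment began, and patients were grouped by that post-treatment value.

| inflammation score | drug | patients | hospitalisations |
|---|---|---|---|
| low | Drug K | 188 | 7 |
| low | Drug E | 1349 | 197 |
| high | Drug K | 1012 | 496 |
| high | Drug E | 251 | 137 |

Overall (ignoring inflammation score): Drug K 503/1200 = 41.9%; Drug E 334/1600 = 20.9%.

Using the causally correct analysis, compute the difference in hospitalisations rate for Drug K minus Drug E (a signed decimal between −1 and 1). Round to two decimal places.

Inflammation score is downstream of the drug. One should not condition on a consequence of treatment, so the overall rates are the right comparison.
The causal difference is the pooled difference: 0.419 − 0.209 = +0.210.

+0.21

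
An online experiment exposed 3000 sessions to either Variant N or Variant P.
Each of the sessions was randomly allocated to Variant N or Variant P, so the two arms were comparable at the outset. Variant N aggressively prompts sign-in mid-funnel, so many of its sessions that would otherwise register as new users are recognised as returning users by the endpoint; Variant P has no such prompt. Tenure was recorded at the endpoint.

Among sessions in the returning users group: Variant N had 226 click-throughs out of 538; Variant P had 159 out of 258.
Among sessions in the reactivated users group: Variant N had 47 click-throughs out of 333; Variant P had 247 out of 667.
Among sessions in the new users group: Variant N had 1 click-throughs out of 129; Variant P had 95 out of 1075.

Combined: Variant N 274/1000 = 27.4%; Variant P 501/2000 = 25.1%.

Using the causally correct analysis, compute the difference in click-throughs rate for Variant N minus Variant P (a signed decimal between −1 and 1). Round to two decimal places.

User tenure is downstream of the variant. One should not condition on a consequence of treatment, so the overall rates are the right comparison.
The causal difference is the pooled difference: 0.274 − 0.251 = +0.024.

+0.02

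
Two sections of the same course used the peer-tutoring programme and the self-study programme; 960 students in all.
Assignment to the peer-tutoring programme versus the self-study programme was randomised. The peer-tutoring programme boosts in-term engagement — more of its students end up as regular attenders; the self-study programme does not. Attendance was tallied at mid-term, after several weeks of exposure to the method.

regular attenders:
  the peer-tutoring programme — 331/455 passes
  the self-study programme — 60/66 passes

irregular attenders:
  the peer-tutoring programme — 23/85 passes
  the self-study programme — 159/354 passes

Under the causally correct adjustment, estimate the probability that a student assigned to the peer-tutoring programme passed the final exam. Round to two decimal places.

0.66

The stratified and pooled comparisons disagree (the self-study programme wins within each mid-term attendance; the peer-tutoring programme wins overall), so the answer turns on the causal role of mid-term attendance.
Mid-term attendance here is a post-treatment variable shaped by the teaching method; conditioning on it would introduce bias rather than remove it. The overall comparison is the causal one.
So P(outcome | do(the peer-tutoring programme)) is just the pooled rate for the peer-tutoring programme: 354/540 = 0.656.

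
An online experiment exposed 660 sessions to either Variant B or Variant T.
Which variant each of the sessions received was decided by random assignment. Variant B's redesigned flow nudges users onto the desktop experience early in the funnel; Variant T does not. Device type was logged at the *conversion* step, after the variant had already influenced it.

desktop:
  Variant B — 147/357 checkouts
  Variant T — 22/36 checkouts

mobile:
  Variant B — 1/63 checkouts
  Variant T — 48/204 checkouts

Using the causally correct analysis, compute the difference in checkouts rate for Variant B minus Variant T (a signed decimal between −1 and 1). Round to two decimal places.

+0.06

Variant T is higher inside every device type stratum but Variant B is higher in aggregate. Whether to stratify depends on how device type relates to the variant.
Device type is recorded after the variant and is itself shifted by it — it sits on the causal path from variant to outcome. Conditioning on a mediator would strip out part of the effect we want; the pooled comparison gives the total causal effect.
The causal difference is the pooled difference: 0.352 − 0.292 = +0.061.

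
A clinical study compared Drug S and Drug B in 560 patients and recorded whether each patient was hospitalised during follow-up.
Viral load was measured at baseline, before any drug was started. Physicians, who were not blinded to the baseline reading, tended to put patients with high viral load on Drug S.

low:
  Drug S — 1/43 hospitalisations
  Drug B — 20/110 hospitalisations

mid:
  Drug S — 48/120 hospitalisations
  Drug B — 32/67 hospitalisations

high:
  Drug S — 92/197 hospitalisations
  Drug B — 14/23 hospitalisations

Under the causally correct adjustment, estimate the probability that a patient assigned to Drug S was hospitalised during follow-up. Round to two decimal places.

0.32

Drug S is lower inside every viral load stratum but Drug B is lower in aggregate. Whether to stratify depends on how viral load relates to the drug.
Nothing the drug does changes viral load; the imbalance is an allocation artefact. With viral load also predicting the outcome, the pooled figure is confounded, and the within-stratum comparison is the causal one.
Standardising Drug S to the population viral load mix: 0.273·1/43 + 0.334·48/120 + 0.393·92/197 = 0.323.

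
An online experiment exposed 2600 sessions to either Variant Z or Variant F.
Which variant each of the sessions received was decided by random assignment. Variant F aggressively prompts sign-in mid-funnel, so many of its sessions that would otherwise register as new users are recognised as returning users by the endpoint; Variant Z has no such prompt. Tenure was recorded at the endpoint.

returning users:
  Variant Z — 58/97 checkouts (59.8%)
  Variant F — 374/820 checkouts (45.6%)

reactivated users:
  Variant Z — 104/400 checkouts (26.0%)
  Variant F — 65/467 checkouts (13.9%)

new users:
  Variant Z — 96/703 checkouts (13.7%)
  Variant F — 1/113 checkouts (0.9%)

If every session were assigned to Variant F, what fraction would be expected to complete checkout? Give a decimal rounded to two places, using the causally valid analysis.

Variant Z is higher inside every user tenure stratum but Variant F is higher in aggregate. Whether to stratify depends on how user tenure relates to the variant.
The distribution of user tenure is itself part of what the variant does — it is an intermediate outcome. Holding it fixed would remove that part of the effect; the total effect is the pooled difference.
So P(outcome | do(Variant F)) is just the pooled rate for Variant F: 440/1400 = 0.314.

0.31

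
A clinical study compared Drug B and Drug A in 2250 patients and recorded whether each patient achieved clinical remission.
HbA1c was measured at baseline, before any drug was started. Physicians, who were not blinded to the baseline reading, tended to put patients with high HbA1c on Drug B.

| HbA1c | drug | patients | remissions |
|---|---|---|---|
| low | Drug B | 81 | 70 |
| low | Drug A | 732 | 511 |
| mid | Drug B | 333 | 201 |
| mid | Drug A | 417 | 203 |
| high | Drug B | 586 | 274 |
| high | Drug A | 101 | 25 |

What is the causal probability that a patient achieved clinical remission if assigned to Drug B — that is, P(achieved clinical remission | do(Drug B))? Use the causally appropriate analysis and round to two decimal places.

0.66

HbA1c differs across drugs for reasons unrelated to any effect of the drug itself, and it separately predicts the outcome — a classic confounder. We must compare within HbA1c levels.
Standardising Drug B to the population HbA1c mix: 0.361·70/81 + 0.333·201/333 + 0.305·274/586 = 0.656.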